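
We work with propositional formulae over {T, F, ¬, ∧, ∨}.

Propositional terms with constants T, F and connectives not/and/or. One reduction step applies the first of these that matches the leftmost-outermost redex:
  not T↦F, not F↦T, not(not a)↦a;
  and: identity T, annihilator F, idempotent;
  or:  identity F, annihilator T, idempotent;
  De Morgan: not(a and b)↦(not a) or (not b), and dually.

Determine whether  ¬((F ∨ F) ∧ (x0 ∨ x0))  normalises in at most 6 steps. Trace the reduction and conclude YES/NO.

Answer: YES — reaches normal form T in 5 ≤ 6 steps

Reduction:
  start: ¬((F ∨ F) ∧ (x0 ∨ x0))
  [1] ¬(F ∨ F) ∨ ¬(x0 ∨ x0)
  [2] (¬F ∧ ¬F) ∨ ¬(x0 ∨ x0)
  [3] ¬F ∨ ¬(x0 ∨ x0)
  [4] T ∨ ¬(x0 ∨ x0)
  [5] T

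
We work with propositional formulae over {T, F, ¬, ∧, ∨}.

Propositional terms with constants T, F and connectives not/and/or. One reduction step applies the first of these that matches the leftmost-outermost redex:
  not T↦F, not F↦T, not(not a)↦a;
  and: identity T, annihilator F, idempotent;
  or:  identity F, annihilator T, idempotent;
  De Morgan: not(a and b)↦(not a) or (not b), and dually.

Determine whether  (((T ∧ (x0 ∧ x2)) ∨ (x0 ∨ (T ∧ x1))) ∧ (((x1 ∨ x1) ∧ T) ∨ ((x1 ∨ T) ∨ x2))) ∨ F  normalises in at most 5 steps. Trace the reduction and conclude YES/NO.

Answer: NO — after 5 steps the term is ((x0 ∧ x2) ∨ (x0 ∨ x1)) ∧ (x1 ∨ ((x1 ∨ T) ∨ x2)), not yet normal

Derivation:
  start: (((T ∧ (x0 ∧ x2)) ∨ (x0 ∨ (T ∧ x1))) ∧ (((x1 ∨ x1) ∧ T) ∨ ((x1 ∨ T) ∨ x2))) ∨ F
  step 1: ((T ∧ (x0 ∧ x2)) ∨ (x0 ∨ (T ∧ x1))) ∧ (((x1 ∨ x1) ∧ T) ∨ ((x1 ∨ T) ∨ x2))
  step 2: ((x0 ∧ x2) ∨ (x0 ∨ (T ∧ x1))) ∧ (((x1 ∨ x1) ∧ T) ∨ ((x1 ∨ T) ∨ x2))
  step 3: ((x0 ∧ x2) ∨ (x0 ∨ x1)) ∧ (((x1 ∨ x1) ∧ T) ∨ ((x1 ∨ T) ∨ x2))
  step 4: ((x0 ∧ x2) ∨ (x0 ∨ x1)) ∧ ((x1 ∨ x1) ∨ ((x1 ∨ T) ∨ x2))
  step 5: ((x0 ∧ x2) ∨ (x0 ∨ x1)) ∧ (x1 ∨ ((x1 ∨ T) ∨ x2))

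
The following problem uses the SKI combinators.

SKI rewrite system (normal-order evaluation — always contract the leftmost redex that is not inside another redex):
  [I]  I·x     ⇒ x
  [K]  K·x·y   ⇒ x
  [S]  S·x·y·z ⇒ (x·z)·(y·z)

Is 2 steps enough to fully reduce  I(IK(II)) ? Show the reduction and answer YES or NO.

Answer: NO — after 2 steps the term is K(II), not yet normal

Derivation:
  start: I(IK(II))
  step 1: IK(II)
  step 2: K(II)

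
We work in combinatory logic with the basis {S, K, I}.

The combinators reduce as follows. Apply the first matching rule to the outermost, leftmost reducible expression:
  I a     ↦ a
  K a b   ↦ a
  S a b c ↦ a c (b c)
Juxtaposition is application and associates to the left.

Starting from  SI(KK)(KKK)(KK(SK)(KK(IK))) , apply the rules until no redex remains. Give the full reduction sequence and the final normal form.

Answer: normal form = K  (in 5 steps)

Working:
  start: SI(KK)(KKK)(KK(SK)(KK(IK)))
  step 1: I(KKK)(KK(KKK))(KK(SK)(KK(IK)))
  step 2: KKK(KK(KKK))(KK(SK)(KK(IK)))
  step 3: K(KK(KKK))(KK(SK)(KK(IK)))
  step 4: KK(KKK)
  step 5: K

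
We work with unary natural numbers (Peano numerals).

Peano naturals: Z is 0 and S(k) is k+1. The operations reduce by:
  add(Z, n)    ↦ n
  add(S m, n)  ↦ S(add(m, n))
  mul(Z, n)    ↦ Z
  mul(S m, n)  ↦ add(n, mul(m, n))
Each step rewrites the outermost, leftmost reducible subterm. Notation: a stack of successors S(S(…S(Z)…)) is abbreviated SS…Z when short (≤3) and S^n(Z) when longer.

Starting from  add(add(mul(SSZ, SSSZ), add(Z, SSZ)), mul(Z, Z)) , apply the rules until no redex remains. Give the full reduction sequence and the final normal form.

Answer: normal form = S^8(Z)  (in 29 steps)

Reduction:
  start: add(add(mul(SSZ, SSSZ), add(Z, SSZ)), mul(Z, Z))
  →1  add(add(add(SSSZ, mul(SZ, SSSZ)), add(Z, SSZ)), mul(Z, Z))
  →2  add(add(S(add(SSZ, mul(SZ, SSSZ))), add(Z, SSZ)), mul(Z, Z))
  →3  add(S(add(add(SSZ, mul(SZ, SSSZ)), add(Z, SSZ))), mul(Z, Z))
  →4  S(add(add(add(SSZ, mul(SZ, SSSZ)), add(Z, SSZ)), mul(Z, Z)))
  →5  S(add(add(S(add(SZ, mul(SZ, SSSZ))), add(Z, SSZ)), mul(Z, Z)))
  →6  S(add(S(add(add(SZ, mul(SZ, SSSZ)), add(Z, SSZ))), mul(Z, Z)))
  →7  S(S(add(add(add(SZ, mul(SZ, SSSZ)), add(Z, SSZ)), mul(Z, Z))))
  →8  S(S(add(add(S(add(Z, mul(SZ, SSSZ))), add(Z, SSZ)), mul(Z, Z))))
  →9  S(S(add(S(add(add(Z, mul(SZ, SSSZ)), add(Z, SSZ))), mul(Z, Z))))
  →10  S(S(S(add(add(add(Z, mul(SZ, SSSZ)), add(Z, SSZ)), mul(Z, Z)))))
  →11  S(S(S(add(add(mul(SZ, SSSZ), add(Z, SSZ)), mul(Z, Z)))))
  →12  S(S(S(add(add(add(SSSZ, mul(Z, SSSZ)), add(Z, SSZ)), mul(Z, Z)))))
  →13  S(S(S(add(add(S(add(SSZ, mul(Z, SSSZ))), add(Z, SSZ)), mul(Z, Z)))))
  →14  S(S(S(add(S(add(add(SSZ, mul(Z, SSSZ)), add(Z, SSZ))), mul(Z, Z)))))
  →15  S(S(S(S(add(add(add(SSZ, mul(Z, SSSZ)), add(Z, SSZ)), mul(Z, Z))))))
  →16  S(S(S(S(add(add(S(add(SZ, mul(Z, SSSZ))), add(Z, SSZ)), mul(Z, Z))))))
  →17  S(S(S(S(add(S(add(add(SZ, mul(Z, SSSZ)), add(Z, SSZ))), mul(Z, Z))))))
  →18  S(S(S(S(S(add(add(add(SZ, mul(Z, SSSZ)), add(Z, SSZ)), mul(Z, Z)))))))
  →19  S(S(S(S(S(add(add(S(add(Z, mul(Z, SSSZ))), add(Z, SSZ)), mul(Z, Z)))))))
  →20  S(S(S(S(S(add(S(add(add(Z, mul(Z, SSSZ)), add(Z, SSZ))), mul(Z, Z)))))))
  →21  S(S(S(S(S(S(add(add(add(Z, mul(Z, SSSZ)), add(Z, SSZ)), mul(Z, Z))))))))
  →22  S(S(S(S(S(S(add(add(mul(Z, SSSZ), add(Z, SSZ)), mul(Z, Z))))))))
  →23  S(S(S(S(S(S(add(add(Z, add(Z, SSZ)), mul(Z, Z))))))))
  →24  S(S(S(S(S(S(add(add(Z, SSZ), mul(Z, Z))))))))
  →25  S(S(S(S(S(S(add(SSZ, mul(Z, Z))))))))
  →26  S(S(S(S(S(S(S(add(SZ, mul(Z, Z)))))))))
  →27  S(S(S(S(S(S(S(S(add(Z, mul(Z, Z))))))))))
  →28  S(S(S(S(S(S(S(S(mul(Z, Z)))))))))
  →29  S^8(Z)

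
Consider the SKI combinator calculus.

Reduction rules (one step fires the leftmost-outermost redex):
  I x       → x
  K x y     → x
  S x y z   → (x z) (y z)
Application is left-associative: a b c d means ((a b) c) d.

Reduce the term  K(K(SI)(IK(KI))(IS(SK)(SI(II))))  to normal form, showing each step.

  start: K(K(SI)(IK(KI))(IS(SK)(SI(II))))
  step 1: K(SI(IS(SK)(SI(II))))
  step 2: K(SI(S(SK)(SI(II))))
  step 3: K(SI(S(SK)(SII)))

Answer: normal form = K(SI(S(SK)(SII)))  (in 3 steps)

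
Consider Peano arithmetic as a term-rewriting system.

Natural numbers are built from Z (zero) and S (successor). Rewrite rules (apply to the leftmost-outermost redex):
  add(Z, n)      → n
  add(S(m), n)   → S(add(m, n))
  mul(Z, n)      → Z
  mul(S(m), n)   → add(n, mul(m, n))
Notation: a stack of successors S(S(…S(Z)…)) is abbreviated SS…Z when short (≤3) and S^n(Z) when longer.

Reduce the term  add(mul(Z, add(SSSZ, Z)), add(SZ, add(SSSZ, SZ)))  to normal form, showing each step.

Answer: normal form = S^5(Z)  (in 8 steps)

Working:
  start: add(mul(Z, add(SSSZ, Z)), add(SZ, add(SSSZ, SZ)))
  step 1: add(Z, add(SZ, add(SSSZ, SZ)))
  step 2: add(SZ, add(SSSZ, SZ))
  step 3: S(add(Z, add(SSSZ, SZ)))
  step 4: S(add(SSSZ, SZ))
  step 5: S(S(add(SSZ, SZ)))
  step 6: S(S(S(add(SZ, SZ))))
  step 7: S(S(S(S(add(Z, SZ)))))
  step 8: S^5(Z)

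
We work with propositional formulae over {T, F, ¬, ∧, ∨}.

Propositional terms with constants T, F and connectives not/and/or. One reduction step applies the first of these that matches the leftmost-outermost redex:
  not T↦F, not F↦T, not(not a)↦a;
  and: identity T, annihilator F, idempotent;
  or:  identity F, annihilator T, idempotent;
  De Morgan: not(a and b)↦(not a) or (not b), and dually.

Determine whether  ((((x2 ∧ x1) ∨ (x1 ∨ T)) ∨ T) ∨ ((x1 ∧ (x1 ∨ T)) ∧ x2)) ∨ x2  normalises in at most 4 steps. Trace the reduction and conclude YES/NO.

Answer: YES — reaches normal form T in 3 ≤ 4 steps

Derivation:
  start: ((((x2 ∧ x1) ∨ (x1 ∨ T)) ∨ T) ∨ ((x1 ∧ (x1 ∨ T)) ∧ x2)) ∨ x2
  step 1: (T ∨ ((x1 ∧ (x1 ∨ T)) ∧ x2)) ∨ x2
  step 2: T ∨ x2
  step 3: T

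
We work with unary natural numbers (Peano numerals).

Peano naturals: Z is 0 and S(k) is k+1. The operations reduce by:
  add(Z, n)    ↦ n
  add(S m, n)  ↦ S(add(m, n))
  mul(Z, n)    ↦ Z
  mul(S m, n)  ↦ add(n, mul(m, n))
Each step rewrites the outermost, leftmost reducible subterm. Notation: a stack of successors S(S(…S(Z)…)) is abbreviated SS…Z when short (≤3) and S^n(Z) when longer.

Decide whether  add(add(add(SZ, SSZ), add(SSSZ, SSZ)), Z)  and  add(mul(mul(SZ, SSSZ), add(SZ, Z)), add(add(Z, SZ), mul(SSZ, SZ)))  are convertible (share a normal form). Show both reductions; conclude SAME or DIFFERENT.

Answer: DIFFERENT — A ⇓ S^8(Z), B ⇓ S^6(Z)

Working:
Term A:
  start: add(add(add(SZ, SSZ), add(SSSZ, SSZ)), Z)
  →1  add(add(S(add(Z, SSZ)), add(SSSZ, SSZ)), Z)
  →2  add(S(add(add(Z, SSZ), add(SSSZ, SSZ))), Z)
  →3  S(add(add(add(Z, SSZ), add(SSSZ, SSZ)), Z))
  →4  S(add(add(SSZ, add(SSSZ, SSZ)), Z))
  →5  S(add(S(add(SZ, add(SSSZ, SSZ))), Z))
  →6  S(S(add(add(SZ, add(SSSZ, SSZ)), Z)))
  →7  S(S(add(S(add(Z, add(SSSZ, SSZ))), Z)))
  →8  S(S(S(add(add(Z, add(SSSZ, SSZ)), Z))))
  →9  S(S(S(add(add(SSSZ, SSZ), Z))))
  →10  S(S(S(add(S(add(SSZ, SSZ)), Z))))
  →11  S(S(S(S(add(add(SSZ, SSZ), Z)))))
  →12  S(S(S(S(add(S(add(SZ, SSZ)), Z)))))
  →13  S(S(S(S(S(add(add(SZ, SSZ), Z))))))
  →14  S(S(S(S(S(add(S(add(Z, SSZ)), Z))))))
  →15  S(S(S(S(S(S(add(add(Z, SSZ), Z)))))))
  →16  S(S(S(S(S(S(add(SSZ, Z)))))))
  →17  S(S(S(S(S(S(S(add(SZ, Z))))))))
  →18  S(S(S(S(S(S(S(S(add(Z, Z)))))))))
  →19  S^8(Z)

Term B:
  start: add(mul(mul(SZ, SSSZ), add(SZ, Z)), add(add(Z, SZ), mul(SSZ, SZ)))
  →1  add(mul(add(SSSZ, mul(Z, SSSZ)), add(SZ, Z)), add(add(Z, SZ), mul(SSZ, SZ)))
  →2  add(mul(S(add(SSZ, mul(Z, SSSZ))), add(SZ, Z)), add(add(Z, SZ), mul(SSZ, SZ)))
  →3  add(add(add(SZ, Z), mul(add(SSZ, mul(Z, SSSZ)), add(SZ, Z))), add(add(Z, SZ), mul(SSZ, SZ)))
  →4  add(add(S(add(Z, Z)), mul(add(SSZ, mul(Z, SSSZ)), add(SZ, Z))), add(add(Z, SZ), mul(SSZ, SZ)))
  →5  add(S(add(add(Z, Z), mul(add(SSZ, mul(Z, SSSZ)), add(SZ, Z)))), add(add(Z, SZ), mul(SSZ, SZ)))
  →6  S(add(add(add(Z, Z), mul(add(SSZ, mul(Z, SSSZ)), add(SZ, Z))), add(add(Z, SZ), mul(SSZ, SZ))))
  →7  S(add(add(Z, mul(add(SSZ, mul(Z, SSSZ)), add(SZ, Z))), add(add(Z, SZ), mul(SSZ, SZ))))
  →8  S(add(mul(add(SSZ, mul(Z, SSSZ)), add(SZ, Z)), add(add(Z, SZ), mul(SSZ, SZ))))
  →9  S(add(mul(S(add(SZ, mul(Z, SSSZ))), add(SZ, Z)), add(add(Z, SZ), mul(SSZ, SZ))))
  →10  S(add(add(add(SZ, Z), mul(add(SZ, mul(Z, SSSZ)), add(SZ, Z))), add(add(Z, SZ), mul(SSZ, SZ))))
  →11  S(add(add(S(add(Z, Z)), mul(add(SZ, mul(Z, SSSZ)), add(SZ, Z))), add(add(Z, SZ), mul(SSZ, SZ))))
  →12  S(add(S(add(add(Z, Z), mul(add(SZ, mul(Z, SSSZ)), add(SZ, Z)))), add(add(Z, SZ), mul(SSZ, SZ))))
  →13  S(S(add(add(add(Z, Z), mul(add(SZ, mul(Z, SSSZ)), add(SZ, Z))), add(add(Z, SZ), mul(SSZ, SZ)))))
  →14  S(S(add(add(Z, mul(add(SZ, mul(Z, SSSZ)), add(SZ, Z))), add(add(Z, SZ), mul(SSZ, SZ)))))
  →15  S(S(add(mul(add(SZ, mul(Z, SSSZ)), add(SZ, Z)), add(add(Z, SZ), mul(SSZ, SZ)))))
  →16  S(S(add(mul(S(add(Z, mul(Z, SSSZ))), add(SZ, Z)), add(add(Z, SZ), mul(SSZ, SZ)))))
  →17  S(S(add(add(add(SZ, Z), mul(add(Z, mul(Z, SSSZ)), add(SZ, Z))), add(add(Z, SZ), mul(SSZ, SZ)))))
  →18  S(S(add(add(S(add(Z, Z)), mul(add(Z, mul(Z, SSSZ)), add(SZ, Z))), add(add(Z, SZ), mul(SSZ, SZ)))))
  →19  S(S(add(S(add(add(Z, Z), mul(add(Z, mul(Z, SSSZ)), add(SZ, Z)))), add(add(Z, SZ), mul(SSZ, SZ)))))
  →20  S(S(S(add(add(add(Z, Z), mul(add(Z, mul(Z, SSSZ)), add(SZ, Z))), add(add(Z, SZ), mul(SSZ, SZ))))))
  →21  S(S(S(add(add(Z, mul(add(Z, mul(Z, SSSZ)), add(SZ, Z))), add(add(Z, SZ), mul(SSZ, SZ))))))
  →22  S(S(S(add(mul(add(Z, mul(Z, SSSZ)), add(SZ, Z)), add(add(Z, SZ), mul(SSZ, SZ))))))
  →23  S(S(S(add(mul(mul(Z, SSSZ), add(SZ, Z)), add(add(Z, SZ), mul(SSZ, SZ))))))
  →24  S(S(S(add(mul(Z, add(SZ, Z)), add(add(Z, SZ), mul(SSZ, SZ))))))
  →25  S(S(S(add(Z, add(add(Z, SZ), mul(SSZ, SZ))))))
  →26  S(S(S(add(add(Z, SZ), mul(SSZ, SZ)))))
  →27  S(S(S(add(SZ, mul(SSZ, SZ)))))
  →28  S(S(S(S(add(Z, mul(SSZ, SZ))))))
  →29  S(S(S(S(mul(SSZ, SZ)))))
  →30  S(S(S(S(add(SZ, mul(SZ, SZ))))))
  →31  S(S(S(S(S(add(Z, mul(SZ, SZ)))))))
  →32  S(S(S(S(S(mul(SZ, SZ))))))
  →33  S(S(S(S(S(add(SZ, mul(Z, SZ)))))))
  →34  S(S(S(S(S(S(add(Z, mul(Z, SZ))))))))
  →35  S(S(S(S(S(S(mul(Z, SZ)))))))
  →36  S^6(Z)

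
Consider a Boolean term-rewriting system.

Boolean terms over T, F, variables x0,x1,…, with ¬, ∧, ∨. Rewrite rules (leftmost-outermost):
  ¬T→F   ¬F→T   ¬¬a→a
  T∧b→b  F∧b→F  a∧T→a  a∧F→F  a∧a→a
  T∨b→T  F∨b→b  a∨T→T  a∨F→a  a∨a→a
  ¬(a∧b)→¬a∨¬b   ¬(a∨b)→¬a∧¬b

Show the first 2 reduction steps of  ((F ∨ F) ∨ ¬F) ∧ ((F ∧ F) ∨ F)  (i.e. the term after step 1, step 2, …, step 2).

Answer: after 2 steps: ¬F ∧ ((F ∧ F) ∨ F)

Derivation:
  start: ((F ∨ F) ∨ ¬F) ∧ ((F ∧ F) ∨ F)
  →1  (F ∨ ¬F) ∧ ((F ∧ F) ∨ F)
  →2  ¬F ∧ ((F ∧ F) ∨ F)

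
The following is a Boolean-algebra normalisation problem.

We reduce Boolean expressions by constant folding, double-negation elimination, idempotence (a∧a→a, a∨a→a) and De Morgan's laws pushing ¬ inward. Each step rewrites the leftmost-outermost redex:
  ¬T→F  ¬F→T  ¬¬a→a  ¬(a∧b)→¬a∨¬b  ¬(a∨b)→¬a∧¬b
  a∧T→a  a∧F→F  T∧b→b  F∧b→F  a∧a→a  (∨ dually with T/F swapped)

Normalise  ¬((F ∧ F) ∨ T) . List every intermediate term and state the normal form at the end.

  start: ¬((F ∧ F) ∨ T)
  step 1: ¬(F ∧ F) ∧ ¬T
  step 2: (¬F ∨ ¬F) ∧ ¬T
  step 3: ¬F ∧ ¬T
  step 4: T ∧ ¬T
  step 5: ¬T
  step 6: F

Answer: normal form = F  (in 6 steps)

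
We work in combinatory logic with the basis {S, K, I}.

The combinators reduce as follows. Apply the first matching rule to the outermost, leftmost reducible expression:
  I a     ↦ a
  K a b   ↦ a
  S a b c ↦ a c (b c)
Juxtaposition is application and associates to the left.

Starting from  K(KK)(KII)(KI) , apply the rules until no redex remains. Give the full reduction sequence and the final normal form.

Answer: normal form = K  (in 2 steps)

Working:
  start: K(KK)(KII)(KI)
  step 1: KK(KI)
  step 2: K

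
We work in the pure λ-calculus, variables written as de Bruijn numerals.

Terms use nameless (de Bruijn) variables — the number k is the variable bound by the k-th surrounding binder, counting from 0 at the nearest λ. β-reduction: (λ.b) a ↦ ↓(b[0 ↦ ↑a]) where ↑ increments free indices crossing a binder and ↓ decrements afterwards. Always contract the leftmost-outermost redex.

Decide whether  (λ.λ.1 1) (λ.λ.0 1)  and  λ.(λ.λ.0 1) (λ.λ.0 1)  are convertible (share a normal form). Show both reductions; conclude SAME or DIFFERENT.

Term A:
  start: (λ.λ.1 1) (λ.λ.0 1)
  [1] λ.(λ.λ.0 1) (λ.λ.0 1)
  [2] λ.λ.0 (λ.λ.0 1)

Term B:
  start: λ.(λ.λ.0 1) (λ.λ.0 1)
  [1] λ.λ.0 (λ.λ.0 1)

Answer: SAME — A ⇓ λ.λ.0 (λ.λ.0 1), B ⇓ λ.λ.0 (λ.λ.0 1)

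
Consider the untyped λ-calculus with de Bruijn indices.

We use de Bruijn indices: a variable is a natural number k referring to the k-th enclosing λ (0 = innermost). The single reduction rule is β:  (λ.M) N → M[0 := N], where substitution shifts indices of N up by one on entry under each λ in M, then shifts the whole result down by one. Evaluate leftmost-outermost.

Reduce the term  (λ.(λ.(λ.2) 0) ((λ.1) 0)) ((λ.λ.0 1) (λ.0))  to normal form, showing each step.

Answer: normal form = λ.0 (λ.0)  (in 4 steps)

Reduction:
  start: (λ.(λ.(λ.2) 0) ((λ.1) 0)) ((λ.λ.0 1) (λ.0))
  [1] (λ.(λ.(λ.λ.0 1) (λ.0)) 0) ((λ.(λ.λ.0 1) (λ.0)) ((λ.λ.0 1) (λ.0)))
  [2] (λ.(λ.λ.0 1) (λ.0)) ((λ.(λ.λ.0 1) (λ.0)) ((λ.λ.0 1) (λ.0)))
  [3] (λ.λ.0 1) (λ.0)
  [4] λ.0 (λ.0)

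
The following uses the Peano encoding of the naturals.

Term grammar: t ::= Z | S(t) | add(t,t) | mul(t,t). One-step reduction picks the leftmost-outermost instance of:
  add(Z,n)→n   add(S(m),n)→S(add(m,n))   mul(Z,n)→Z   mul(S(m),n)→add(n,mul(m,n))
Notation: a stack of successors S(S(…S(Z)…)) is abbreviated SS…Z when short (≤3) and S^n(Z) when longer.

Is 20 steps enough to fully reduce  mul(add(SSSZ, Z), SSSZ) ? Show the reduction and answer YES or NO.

  start: mul(add(SSSZ, Z), SSSZ)
  step 1: mul(S(add(SSZ, Z)), SSSZ)
  step 2: add(SSSZ, mul(add(SSZ, Z), SSSZ))
  step 3: S(add(SSZ, mul(add(SSZ, Z), SSSZ)))
  step 4: S(S(add(SZ, mul(add(SSZ, Z), SSSZ))))
  step 5: S(S(S(add(Z, mul(add(SSZ, Z), SSSZ)))))
  step 6: S(S(S(mul(add(SSZ, Z), SSSZ))))
  step 7: S(S(S(mul(S(add(SZ, Z)), SSSZ))))
  step 8: S(S(S(add(SSSZ, mul(add(SZ, Z), SSSZ)))))
  step 9: S(S(S(S(add(SSZ, mul(add(SZ, Z), SSSZ))))))
  step 10: S(S(S(S(S(add(SZ, mul(add(SZ, Z), SSSZ)))))))
  step 11: S(S(S(S(S(S(add(Z, mul(add(SZ, Z), SSSZ))))))))
  step 12: S(S(S(S(S(S(mul(add(SZ, Z), SSSZ)))))))
  step 13: S(S(S(S(S(S(mul(S(add(Z, Z)), SSSZ)))))))
  step 14: S(S(S(S(S(S(add(SSSZ, mul(add(Z, Z), SSSZ))))))))
  step 15: S(S(S(S(S(S(S(add(SSZ, mul(add(Z, Z), SSSZ)))))))))
  step 16: S(S(S(S(S(S(S(S(add(SZ, mul(add(Z, Z), SSSZ))))))))))
  step 17: S(S(S(S(S(S(S(S(S(add(Z, mul(add(Z, Z), SSSZ)))))))))))
  step 18: S(S(S(S(S(S(S(S(S(mul(add(Z, Z), SSSZ))))))))))
  step 19: S(S(S(S(S(S(S(S(S(mul(Z, SSSZ))))))))))
  step 20: S^9(Z)

Answer: YES — reaches normal form S^9(Z) in 20 ≤ 20 steps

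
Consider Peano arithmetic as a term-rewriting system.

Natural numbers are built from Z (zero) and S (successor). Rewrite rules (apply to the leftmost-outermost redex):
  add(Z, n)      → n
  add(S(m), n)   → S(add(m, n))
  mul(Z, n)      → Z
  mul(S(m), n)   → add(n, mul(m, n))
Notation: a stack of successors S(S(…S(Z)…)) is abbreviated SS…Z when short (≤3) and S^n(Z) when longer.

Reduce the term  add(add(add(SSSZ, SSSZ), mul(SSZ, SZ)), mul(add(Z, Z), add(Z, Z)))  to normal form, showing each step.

Answer: normal form = S^8(Z)  (in 29 steps)

Derivation:
  start: add(add(add(SSSZ, SSSZ), mul(SSZ, SZ)), mul(add(Z, Z), add(Z, Z)))
  →1  add(add(S(add(SSZ, SSSZ)), mul(SSZ, SZ)), mul(add(Z, Z), add(Z, Z)))
  →2  add(S(add(add(SSZ, SSSZ), mul(SSZ, SZ))), mul(add(Z, Z), add(Z, Z)))
  →3  S(add(add(add(SSZ, SSSZ), mul(SSZ, SZ)), mul(add(Z, Z), add(Z, Z))))
  →4  S(add(add(S(add(SZ, SSSZ)), mul(SSZ, SZ)), mul(add(Z, Z), add(Z, Z))))
  →5  S(add(S(add(add(SZ, SSSZ), mul(SSZ, SZ))), mul(add(Z, Z), add(Z, Z))))
  →6  S(S(add(add(add(SZ, SSSZ), mul(SSZ, SZ)), mul(add(Z, Z), add(Z, Z)))))
  →7  S(S(add(add(S(add(Z, SSSZ)), mul(SSZ, SZ)), mul(add(Z, Z), add(Z, Z)))))
  →8  S(S(add(S(add(add(Z, SSSZ), mul(SSZ, SZ))), mul(add(Z, Z), add(Z, Z)))))
  →9  S(S(S(add(add(add(Z, SSSZ), mul(SSZ, SZ)), mul(add(Z, Z), add(Z, Z))))))
  →10  S(S(S(add(add(SSSZ, mul(SSZ, SZ)), mul(add(Z, Z), add(Z, Z))))))
  →11  S(S(S(add(S(add(SSZ, mul(SSZ, SZ))), mul(add(Z, Z), add(Z, Z))))))
  →12  S(S(S(S(add(add(SSZ, mul(SSZ, SZ)), mul(add(Z, Z), add(Z, Z)))))))
  →13  S(S(S(S(add(S(add(SZ, mul(SSZ, SZ))), mul(add(Z, Z), add(Z, Z)))))))
  →14  S(S(S(S(S(add(add(SZ, mul(SSZ, SZ)), mul(add(Z, Z), add(Z, Z))))))))
  →15  S(S(S(S(S(add(S(add(Z, mul(SSZ, SZ))), mul(add(Z, Z), add(Z, Z))))))))
  →16  S(S(S(S(S(S(add(add(Z, mul(SSZ, SZ)), mul(add(Z, Z), add(Z, Z)))))))))
  →17  S(S(S(S(S(S(add(mul(SSZ, SZ), mul(add(Z, Z), add(Z, Z)))))))))
  →18  S(S(S(S(S(S(add(add(SZ, mul(SZ, SZ)), mul(add(Z, Z), add(Z, Z)))))))))
  →19  S(S(S(S(S(S(add(S(add(Z, mul(SZ, SZ))), mul(add(Z, Z), add(Z, Z)))))))))
  →20  S(S(S(S(S(S(S(add(add(Z, mul(SZ, SZ)), mul(add(Z, Z), add(Z, Z))))))))))
  →21  S(S(S(S(S(S(S(add(mul(SZ, SZ), mul(add(Z, Z), add(Z, Z))))))))))
  →22  S(S(S(S(S(S(S(add(add(SZ, mul(Z, SZ)), mul(add(Z, Z), add(Z, Z))))))))))
  →23  S(S(S(S(S(S(S(add(S(add(Z, mul(Z, SZ))), mul(add(Z, Z), add(Z, Z))))))))))
  →24  S(S(S(S(S(S(S(S(add(add(Z, mul(Z, SZ)), mul(add(Z, Z), add(Z, Z)))))))))))
  →25  S(S(S(S(S(S(S(S(add(mul(Z, SZ), mul(add(Z, Z), add(Z, Z)))))))))))
  →26  S(S(S(S(S(S(S(S(add(Z, mul(add(Z, Z), add(Z, Z)))))))))))
  →27  S(S(S(S(S(S(S(S(mul(add(Z, Z), add(Z, Z))))))))))
  →28  S(S(S(S(S(S(S(S(mul(Z, add(Z, Z))))))))))
  →29  S^8(Z)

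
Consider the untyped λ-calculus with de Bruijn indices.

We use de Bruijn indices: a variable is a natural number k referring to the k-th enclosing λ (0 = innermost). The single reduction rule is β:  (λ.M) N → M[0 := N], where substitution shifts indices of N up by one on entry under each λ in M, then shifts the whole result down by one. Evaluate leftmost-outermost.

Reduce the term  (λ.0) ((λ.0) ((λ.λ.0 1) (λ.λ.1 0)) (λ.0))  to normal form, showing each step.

Answer: normal form = λ.λ.1 0  (in 5 steps)

Working:
  start: (λ.0) ((λ.0) ((λ.λ.0 1) (λ.λ.1 0)) (λ.0))
  →1  (λ.0) ((λ.λ.0 1) (λ.λ.1 0)) (λ.0)
  →2  (λ.λ.0 1) (λ.λ.1 0) (λ.0)
  →3  (λ.0 (λ.λ.1 0)) (λ.0)
  →4  (λ.0) (λ.λ.1 0)
  →5  λ.λ.1 0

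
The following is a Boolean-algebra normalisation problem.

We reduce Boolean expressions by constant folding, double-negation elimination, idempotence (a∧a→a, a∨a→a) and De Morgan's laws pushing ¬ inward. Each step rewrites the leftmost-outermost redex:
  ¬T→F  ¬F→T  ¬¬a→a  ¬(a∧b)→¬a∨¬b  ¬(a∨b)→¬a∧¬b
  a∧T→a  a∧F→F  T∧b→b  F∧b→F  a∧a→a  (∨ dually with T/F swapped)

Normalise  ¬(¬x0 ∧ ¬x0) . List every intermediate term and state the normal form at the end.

  start: ¬(¬x0 ∧ ¬x0)
  →1  ¬¬x0 ∨ ¬¬x0
  →2  ¬¬x0
  →3  x0

Answer: normal form = x0  (in 3 steps)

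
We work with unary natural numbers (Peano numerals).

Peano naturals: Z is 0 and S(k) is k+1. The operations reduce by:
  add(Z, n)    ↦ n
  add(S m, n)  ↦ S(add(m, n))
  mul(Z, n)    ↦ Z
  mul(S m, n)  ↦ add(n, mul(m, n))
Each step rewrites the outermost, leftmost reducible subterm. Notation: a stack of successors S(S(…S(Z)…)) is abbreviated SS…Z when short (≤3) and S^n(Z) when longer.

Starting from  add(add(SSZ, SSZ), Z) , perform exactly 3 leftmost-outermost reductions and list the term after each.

  start: add(add(SSZ, SSZ), Z)
  step 1: add(S(add(SZ, SSZ)), Z)
  step 2: S(add(add(SZ, SSZ), Z))
  step 3: S(add(S(add(Z, SSZ)), Z))

Answer: after 3 steps: S(add(S(add(Z, SSZ)), Z))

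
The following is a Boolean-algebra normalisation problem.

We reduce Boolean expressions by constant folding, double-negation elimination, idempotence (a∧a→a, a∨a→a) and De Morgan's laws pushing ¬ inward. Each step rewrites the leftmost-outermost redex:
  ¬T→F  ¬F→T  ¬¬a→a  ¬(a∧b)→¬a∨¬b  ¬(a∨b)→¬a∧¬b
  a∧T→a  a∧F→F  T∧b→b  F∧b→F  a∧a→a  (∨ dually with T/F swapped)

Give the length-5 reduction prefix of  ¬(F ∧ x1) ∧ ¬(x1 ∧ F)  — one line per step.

  start: ¬(F ∧ x1) ∧ ¬(x1 ∧ F)
  →1  (¬F ∨ ¬x1) ∧ ¬(x1 ∧ F)
  →2  (T ∨ ¬x1) ∧ ¬(x1 ∧ F)
  →3  T ∧ ¬(x1 ∧ F)
  →4  ¬(x1 ∧ F)
  →5  ¬x1 ∨ ¬F

Answer: after 5 steps: ¬x1 ∨ ¬F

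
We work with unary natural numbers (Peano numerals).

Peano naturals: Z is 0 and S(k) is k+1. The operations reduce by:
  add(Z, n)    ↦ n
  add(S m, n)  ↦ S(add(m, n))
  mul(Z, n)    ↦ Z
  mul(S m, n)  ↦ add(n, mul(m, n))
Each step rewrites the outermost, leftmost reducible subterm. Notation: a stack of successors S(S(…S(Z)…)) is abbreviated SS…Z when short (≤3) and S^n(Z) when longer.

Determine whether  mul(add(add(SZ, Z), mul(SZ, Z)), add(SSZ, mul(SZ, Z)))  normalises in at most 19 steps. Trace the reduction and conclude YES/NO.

  start: mul(add(add(SZ, Z), mul(SZ, Z)), add(SSZ, mul(SZ, Z)))
  →1  mul(add(S(add(Z, Z)), mul(SZ, Z)), add(SSZ, mul(SZ, Z)))
  →2  mul(S(add(add(Z, Z), mul(SZ, Z))), add(SSZ, mul(SZ, Z)))
  →3  add(add(SSZ, mul(SZ, Z)), mul(add(add(Z, Z), mul(SZ, Z)), add(SSZ, mul(SZ, Z))))
  →4  add(S(add(SZ, mul(SZ, Z))), mul(add(add(Z, Z), mul(SZ, Z)), add(SSZ, mul(SZ, Z))))
  →5  S(add(add(SZ, mul(SZ, Z)), mul(add(add(Z, Z), mul(SZ, Z)), add(SSZ, mul(SZ, Z)))))
  →6  S(add(S(add(Z, mul(SZ, Z))), mul(add(add(Z, Z), mul(SZ, Z)), add(SSZ, mul(SZ, Z)))))
  →7  S(S(add(add(Z, mul(SZ, Z)), mul(add(add(Z, Z), mul(SZ, Z)), add(SSZ, mul(SZ, Z))))))
  →8  S(S(add(mul(SZ, Z), mul(add(add(Z, Z), mul(SZ, Z)), add(SSZ, mul(SZ, Z))))))
  →9  S(S(add(add(Z, mul(Z, Z)), mul(add(add(Z, Z), mul(SZ, Z)), add(SSZ, mul(SZ, Z))))))
  →10  S(S(add(mul(Z, Z), mul(add(add(Z, Z), mul(SZ, Z)), add(SSZ, mul(SZ, Z))))))
  →11  S(S(add(Z, mul(add(add(Z, Z), mul(SZ, Z)), add(SSZ, mul(SZ, Z))))))
  →12  S(S(mul(add(add(Z, Z), mul(SZ, Z)), add(SSZ, mul(SZ, Z)))))
  →13  S(S(mul(add(Z, mul(SZ, Z)), add(SSZ, mul(SZ, Z)))))
  →14  S(S(mul(mul(SZ, Z), add(SSZ, mul(SZ, Z)))))
  →15  S(S(mul(add(Z, mul(Z, Z)), add(SSZ, mul(SZ, Z)))))
  →16  S(S(mul(mul(Z, Z), add(SSZ, mul(SZ, Z)))))
  →17  S(S(mul(Z, add(SSZ, mul(SZ, Z)))))
  →18  SSZ

Answer: YES — reaches normal form SSZ in 18 ≤ 19 steps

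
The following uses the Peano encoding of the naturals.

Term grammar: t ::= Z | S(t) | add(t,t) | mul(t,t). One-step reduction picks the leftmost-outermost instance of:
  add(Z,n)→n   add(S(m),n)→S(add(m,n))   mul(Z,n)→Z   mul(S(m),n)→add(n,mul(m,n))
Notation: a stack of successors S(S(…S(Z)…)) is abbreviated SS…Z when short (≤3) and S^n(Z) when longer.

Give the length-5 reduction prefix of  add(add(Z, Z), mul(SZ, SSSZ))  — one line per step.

  start: add(add(Z, Z), mul(SZ, SSSZ))
  [1] add(Z, mul(SZ, SSSZ))
  [2] mul(SZ, SSSZ)
  [3] add(SSSZ, mul(Z, SSSZ))
  [4] S(add(SSZ, mul(Z, SSSZ)))
  [5] S(S(add(SZ, mul(Z, SSSZ))))

Answer: after 5 steps: S(S(add(SZ, mul(Z, SSSZ))))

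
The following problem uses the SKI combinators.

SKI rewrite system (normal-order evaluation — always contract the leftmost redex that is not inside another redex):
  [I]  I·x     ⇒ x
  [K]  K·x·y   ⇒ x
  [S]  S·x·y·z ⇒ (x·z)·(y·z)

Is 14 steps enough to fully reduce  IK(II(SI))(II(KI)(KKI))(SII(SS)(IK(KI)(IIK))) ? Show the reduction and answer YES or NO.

Answer: YES — reaches normal form SI(S(KI)(SS(KI))) in 12 ≤ 14 steps

Reduction:
  start: IK(II(SI))(II(KI)(KKI))(SII(SS)(IK(KI)(IIK)))
  →1  K(II(SI))(II(KI)(KKI))(SII(SS)(IK(KI)(IIK)))
  →2  II(SI)(SII(SS)(IK(KI)(IIK)))
  →3  I(SI)(SII(SS)(IK(KI)(IIK)))
  →4  SI(SII(SS)(IK(KI)(IIK)))
  →5  SI(I(SS)(I(SS))(IK(KI)(IIK)))
  →6  SI(SS(I(SS))(IK(KI)(IIK)))
  →7  SI(S(IK(KI)(IIK))(I(SS)(IK(KI)(IIK))))
  →8  SI(S(K(KI)(IIK))(I(SS)(IK(KI)(IIK))))
  →9  SI(S(KI)(I(SS)(IK(KI)(IIK))))
  →10  SI(S(KI)(SS(IK(KI)(IIK))))
  →11  SI(S(KI)(SS(K(KI)(IIK))))
  →12  SI(S(KI)(SS(KI)))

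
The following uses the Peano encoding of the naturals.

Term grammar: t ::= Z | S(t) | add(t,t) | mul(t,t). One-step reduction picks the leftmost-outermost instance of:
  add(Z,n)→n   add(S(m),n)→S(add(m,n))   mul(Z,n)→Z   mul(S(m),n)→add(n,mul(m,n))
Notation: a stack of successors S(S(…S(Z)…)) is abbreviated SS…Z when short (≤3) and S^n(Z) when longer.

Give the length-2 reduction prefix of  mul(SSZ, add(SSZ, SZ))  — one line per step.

Answer: after 2 steps: add(S(add(SZ, SZ)), mul(SZ, add(SSZ, SZ)))

Derivation:
  start: mul(SSZ, add(SSZ, SZ))
  [1] add(add(SSZ, SZ), mul(SZ, add(SSZ, SZ)))
  [2] add(S(add(SZ, SZ)), mul(SZ, add(SSZ, SZ)))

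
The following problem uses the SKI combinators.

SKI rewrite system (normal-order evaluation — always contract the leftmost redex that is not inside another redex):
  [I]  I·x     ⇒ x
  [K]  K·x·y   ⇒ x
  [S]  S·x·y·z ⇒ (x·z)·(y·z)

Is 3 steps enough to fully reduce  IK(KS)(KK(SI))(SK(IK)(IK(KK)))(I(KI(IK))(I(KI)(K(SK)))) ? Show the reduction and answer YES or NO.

Answer: NO — after 3 steps the term is S(I(KI(IK))(I(KI)(K(SK)))), not yet normal

Derivation:
  start: IK(KS)(KK(SI))(SK(IK)(IK(KK)))(I(KI(IK))(I(KI)(K(SK))))
  step 1: K(KS)(KK(SI))(SK(IK)(IK(KK)))(I(KI(IK))(I(KI)(K(SK))))
  step 2: KS(SK(IK)(IK(KK)))(I(KI(IK))(I(KI)(K(SK))))
  step 3: S(I(KI(IK))(I(KI)(K(SK))))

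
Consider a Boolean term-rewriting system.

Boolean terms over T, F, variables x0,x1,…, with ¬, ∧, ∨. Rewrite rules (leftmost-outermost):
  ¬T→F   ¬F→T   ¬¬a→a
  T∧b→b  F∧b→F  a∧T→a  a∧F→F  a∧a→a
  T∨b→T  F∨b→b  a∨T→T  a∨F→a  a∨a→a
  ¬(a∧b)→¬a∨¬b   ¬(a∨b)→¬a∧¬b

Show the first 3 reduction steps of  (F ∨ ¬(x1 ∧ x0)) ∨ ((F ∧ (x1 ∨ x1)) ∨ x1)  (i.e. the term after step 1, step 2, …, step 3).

  start: (F ∨ ¬(x1 ∧ x0)) ∨ ((F ∧ (x1 ∨ x1)) ∨ x1)
  [1] ¬(x1 ∧ x0) ∨ ((F ∧ (x1 ∨ x1)) ∨ x1)
  [2] (¬x1 ∨ ¬x0) ∨ ((F ∧ (x1 ∨ x1)) ∨ x1)
  [3] (¬x1 ∨ ¬x0) ∨ (F ∨ x1)

Answer: after 3 steps: (¬x1 ∨ ¬x0) ∨ (F ∨ x1)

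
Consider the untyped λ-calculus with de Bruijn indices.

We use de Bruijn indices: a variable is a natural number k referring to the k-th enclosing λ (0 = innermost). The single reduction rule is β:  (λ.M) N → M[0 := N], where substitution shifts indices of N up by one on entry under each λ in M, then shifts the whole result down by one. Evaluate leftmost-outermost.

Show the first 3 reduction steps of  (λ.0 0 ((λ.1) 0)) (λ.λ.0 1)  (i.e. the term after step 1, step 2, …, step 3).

  start: (λ.0 0 ((λ.1) 0)) (λ.λ.0 1)
  →1  (λ.λ.0 1) (λ.λ.0 1) ((λ.λ.λ.0 1) (λ.λ.0 1))
  →2  (λ.0 (λ.λ.0 1)) ((λ.λ.λ.0 1) (λ.λ.0 1))
  →3  (λ.λ.λ.0 1) (λ.λ.0 1) (λ.λ.0 1)

Answer: after 3 steps: (λ.λ.λ.0 1) (λ.λ.0 1) (λ.λ.0 1)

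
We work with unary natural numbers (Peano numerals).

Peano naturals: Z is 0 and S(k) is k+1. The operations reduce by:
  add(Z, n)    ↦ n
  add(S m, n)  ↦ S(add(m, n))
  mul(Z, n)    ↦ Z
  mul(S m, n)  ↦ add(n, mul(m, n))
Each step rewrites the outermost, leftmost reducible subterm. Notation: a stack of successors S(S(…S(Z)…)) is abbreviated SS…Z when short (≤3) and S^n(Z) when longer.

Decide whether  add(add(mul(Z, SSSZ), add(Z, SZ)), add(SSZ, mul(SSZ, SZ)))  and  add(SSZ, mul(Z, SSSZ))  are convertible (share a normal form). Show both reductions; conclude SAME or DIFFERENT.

Answer: DIFFERENT — A ⇓ S^5(Z), B ⇓ SSZ

Working:
Term A:
  start: add(add(mul(Z, SSSZ), add(Z, SZ)), add(SSZ, mul(SSZ, SZ)))
  →1  add(add(Z, add(Z, SZ)), add(SSZ, mul(SSZ, SZ)))
  →2  add(add(Z, SZ), add(SSZ, mul(SSZ, SZ)))
  →3  add(SZ, add(SSZ, mul(SSZ, SZ)))
  →4  S(add(Z, add(SSZ, mul(SSZ, SZ))))
  →5  S(add(SSZ, mul(SSZ, SZ)))
  →6  S(S(add(SZ, mul(SSZ, SZ))))
  →7  S(S(S(add(Z, mul(SSZ, SZ)))))
  →8  S(S(S(mul(SSZ, SZ))))
  →9  S(S(S(add(SZ, mul(SZ, SZ)))))
  →10  S(S(S(S(add(Z, mul(SZ, SZ))))))
  →11  S(S(S(S(mul(SZ, SZ)))))
  →12  S(S(S(S(add(SZ, mul(Z, SZ))))))
  →13  S(S(S(S(S(add(Z, mul(Z, SZ)))))))
  →14  S(S(S(S(S(mul(Z, SZ))))))
  →15  S^5(Z)

Term B:
  start: add(SSZ, mul(Z, SSSZ))
  →1  S(add(SZ, mul(Z, SSSZ)))
  →2  S(S(add(Z, mul(Z, SSSZ))))
  →3  S(S(mul(Z, SSSZ)))
  →4  SSZ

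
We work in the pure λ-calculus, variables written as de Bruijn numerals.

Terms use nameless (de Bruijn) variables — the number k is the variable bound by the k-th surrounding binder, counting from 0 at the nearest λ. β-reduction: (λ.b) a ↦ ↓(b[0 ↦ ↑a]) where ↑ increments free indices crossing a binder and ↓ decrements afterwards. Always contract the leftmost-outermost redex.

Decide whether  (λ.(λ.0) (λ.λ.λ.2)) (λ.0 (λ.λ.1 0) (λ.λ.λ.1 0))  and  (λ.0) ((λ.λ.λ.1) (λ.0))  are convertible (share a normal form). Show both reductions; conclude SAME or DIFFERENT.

Term A:
  start: (λ.(λ.0) (λ.λ.λ.2)) (λ.0 (λ.λ.1 0) (λ.λ.λ.1 0))
  →1  (λ.0) (λ.λ.λ.2)
  →2  λ.λ.λ.2

Term B:
  start: (λ.0) ((λ.λ.λ.1) (λ.0))
  →1  (λ.λ.λ.1) (λ.0)
  →2  λ.λ.1

Answer: DIFFERENT — A ⇓ λ.λ.λ.2, B ⇓ λ.λ.1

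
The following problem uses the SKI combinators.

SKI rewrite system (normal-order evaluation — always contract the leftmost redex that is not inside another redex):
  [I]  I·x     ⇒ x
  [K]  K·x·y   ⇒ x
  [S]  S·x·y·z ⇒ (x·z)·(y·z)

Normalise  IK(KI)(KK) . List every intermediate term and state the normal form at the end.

Answer: normal form = KI  (in 2 steps)

Derivation:
  start: IK(KI)(KK)
  →1  K(KI)(KK)
  →2  KI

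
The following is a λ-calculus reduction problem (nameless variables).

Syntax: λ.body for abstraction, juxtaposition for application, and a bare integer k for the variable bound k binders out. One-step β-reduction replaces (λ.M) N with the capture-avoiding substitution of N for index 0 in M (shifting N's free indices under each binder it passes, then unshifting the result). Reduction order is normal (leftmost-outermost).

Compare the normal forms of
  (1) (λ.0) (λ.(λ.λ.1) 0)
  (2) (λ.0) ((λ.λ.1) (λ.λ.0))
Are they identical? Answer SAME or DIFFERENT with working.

Answer: DIFFERENT — A ⇓ λ.λ.1, B ⇓ λ.λ.λ.0

Working:
Term A:
  start: (λ.0) (λ.(λ.λ.1) 0)
  step 1: λ.(λ.λ.1) 0
  step 2: λ.λ.1

Term B:
  start: (λ.0) ((λ.λ.1) (λ.λ.0))
  step 1: (λ.λ.1) (λ.λ.0)
  step 2: λ.λ.λ.0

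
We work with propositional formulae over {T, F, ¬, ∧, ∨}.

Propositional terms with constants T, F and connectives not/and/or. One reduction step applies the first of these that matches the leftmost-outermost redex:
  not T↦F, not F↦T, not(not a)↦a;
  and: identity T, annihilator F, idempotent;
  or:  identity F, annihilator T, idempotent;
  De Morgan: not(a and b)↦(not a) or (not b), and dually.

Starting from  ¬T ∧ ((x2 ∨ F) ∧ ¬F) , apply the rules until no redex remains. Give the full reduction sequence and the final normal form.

Answer: normal form = F  (in 2 steps)

Reduction:
  start: ¬T ∧ ((x2 ∨ F) ∧ ¬F)
  →1  F ∧ ((x2 ∨ F) ∧ ¬F)
  →2  F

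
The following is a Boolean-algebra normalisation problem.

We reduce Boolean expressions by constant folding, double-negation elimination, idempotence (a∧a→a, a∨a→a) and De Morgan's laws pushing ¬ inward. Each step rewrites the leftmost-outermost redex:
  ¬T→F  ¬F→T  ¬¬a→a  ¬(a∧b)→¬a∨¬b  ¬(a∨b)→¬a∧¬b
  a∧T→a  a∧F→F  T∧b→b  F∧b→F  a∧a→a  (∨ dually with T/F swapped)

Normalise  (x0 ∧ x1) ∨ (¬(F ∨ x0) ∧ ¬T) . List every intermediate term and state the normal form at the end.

Answer: normal form = x0 ∧ x1  (in 6 steps)

Derivation:
  start: (x0 ∧ x1) ∨ (¬(F ∨ x0) ∧ ¬T)
  →1  (x0 ∧ x1) ∨ ((¬F ∧ ¬x0) ∧ ¬T)
  →2  (x0 ∧ x1) ∨ ((T ∧ ¬x0) ∧ ¬T)
  →3  (x0 ∧ x1) ∨ (¬x0 ∧ ¬T)
  →4  (x0 ∧ x1) ∨ (¬x0 ∧ F)
  →5  (x0 ∧ x1) ∨ F
  →6  x0 ∧ x1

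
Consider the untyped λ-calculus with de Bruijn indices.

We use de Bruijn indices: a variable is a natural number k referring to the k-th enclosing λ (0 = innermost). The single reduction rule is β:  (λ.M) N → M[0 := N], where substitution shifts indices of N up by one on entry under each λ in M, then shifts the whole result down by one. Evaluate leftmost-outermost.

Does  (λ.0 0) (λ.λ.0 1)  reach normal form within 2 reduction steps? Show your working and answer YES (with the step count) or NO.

  start: (λ.0 0) (λ.λ.0 1)
  [1] (λ.λ.0 1) (λ.λ.0 1)
  [2] λ.0 (λ.λ.0 1)

Answer: YES — reaches normal form λ.0 (λ.λ.0 1) in 2 ≤ 2 steps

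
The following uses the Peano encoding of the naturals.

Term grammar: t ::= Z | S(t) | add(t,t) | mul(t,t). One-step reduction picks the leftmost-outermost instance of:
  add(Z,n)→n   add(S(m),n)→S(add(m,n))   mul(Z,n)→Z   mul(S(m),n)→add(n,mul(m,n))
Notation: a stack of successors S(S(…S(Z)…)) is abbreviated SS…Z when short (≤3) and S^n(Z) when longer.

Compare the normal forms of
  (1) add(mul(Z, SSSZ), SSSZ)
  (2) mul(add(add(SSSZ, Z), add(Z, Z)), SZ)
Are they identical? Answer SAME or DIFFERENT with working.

Term A:
  start: add(mul(Z, SSSZ), SSSZ)
  step 1: add(Z, SSSZ)
  step 2: SSSZ

Term B:
  start: mul(add(add(SSSZ, Z), add(Z, Z)), SZ)
  step 1: mul(add(S(add(SSZ, Z)), add(Z, Z)), SZ)
  step 2: mul(S(add(add(SSZ, Z), add(Z, Z))), SZ)
  step 3: add(SZ, mul(add(add(SSZ, Z), add(Z, Z)), SZ))
  step 4: S(add(Z, mul(add(add(SSZ, Z), add(Z, Z)), SZ)))
  step 5: S(mul(add(add(SSZ, Z), add(Z, Z)), SZ))
  step 6: S(mul(add(S(add(SZ, Z)), add(Z, Z)), SZ))
  step 7: S(mul(S(add(add(SZ, Z), add(Z, Z))), SZ))
  step 8: S(add(SZ, mul(add(add(SZ, Z), add(Z, Z)), SZ)))
  step 9: S(S(add(Z, mul(add(add(SZ, Z), add(Z, Z)), SZ))))
  step 10: S(S(mul(add(add(SZ, Z), add(Z, Z)), SZ)))
  step 11: S(S(mul(add(S(add(Z, Z)), add(Z, Z)), SZ)))
  step 12: S(S(mul(S(add(add(Z, Z), add(Z, Z))), SZ)))
  step 13: S(S(add(SZ, mul(add(add(Z, Z), add(Z, Z)), SZ))))
  step 14: S(S(S(add(Z, mul(add(add(Z, Z), add(Z, Z)), SZ)))))
  step 15: S(S(S(mul(add(add(Z, Z), add(Z, Z)), SZ))))
  step 16: S(S(S(mul(add(Z, add(Z, Z)), SZ))))
  step 17: S(S(S(mul(add(Z, Z), SZ))))
  step 18: S(S(S(mul(Z, SZ))))
  step 19: SSSZ

Answer: SAME — A ⇓ SSSZ, B ⇓ SSSZ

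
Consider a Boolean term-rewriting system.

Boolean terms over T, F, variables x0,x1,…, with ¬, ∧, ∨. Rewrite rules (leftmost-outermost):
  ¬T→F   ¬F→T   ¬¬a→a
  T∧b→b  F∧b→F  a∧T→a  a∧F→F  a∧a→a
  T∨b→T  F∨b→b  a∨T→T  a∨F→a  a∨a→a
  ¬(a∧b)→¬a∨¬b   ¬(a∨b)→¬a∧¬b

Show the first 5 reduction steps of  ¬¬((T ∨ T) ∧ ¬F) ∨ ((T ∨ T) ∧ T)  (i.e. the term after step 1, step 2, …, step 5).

Answer: after 5 steps: T

Reduction:
  start: ¬¬((T ∨ T) ∧ ¬F) ∨ ((T ∨ T) ∧ T)
  step 1: ((T ∨ T) ∧ ¬F) ∨ ((T ∨ T) ∧ T)
  step 2: (T ∧ ¬F) ∨ ((T ∨ T) ∧ T)
  step 3: ¬F ∨ ((T ∨ T) ∧ T)
  step 4: T ∨ ((T ∨ T) ∧ T)
  step 5: T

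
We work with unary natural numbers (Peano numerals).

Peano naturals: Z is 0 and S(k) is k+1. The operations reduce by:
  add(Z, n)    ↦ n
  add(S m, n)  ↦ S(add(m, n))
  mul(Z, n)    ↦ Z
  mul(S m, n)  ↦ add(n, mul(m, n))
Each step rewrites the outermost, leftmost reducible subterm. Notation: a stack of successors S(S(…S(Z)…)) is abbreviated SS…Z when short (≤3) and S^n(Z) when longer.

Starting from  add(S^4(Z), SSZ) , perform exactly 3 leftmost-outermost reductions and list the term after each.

Answer: after 3 steps: S(S(S(add(SZ, SSZ))))

Derivation:
  start: add(S^4(Z), SSZ)
  [1] S(add(SSSZ, SSZ))
  [2] S(S(add(SSZ, SSZ)))
  [3] S(S(S(add(SZ, SSZ))))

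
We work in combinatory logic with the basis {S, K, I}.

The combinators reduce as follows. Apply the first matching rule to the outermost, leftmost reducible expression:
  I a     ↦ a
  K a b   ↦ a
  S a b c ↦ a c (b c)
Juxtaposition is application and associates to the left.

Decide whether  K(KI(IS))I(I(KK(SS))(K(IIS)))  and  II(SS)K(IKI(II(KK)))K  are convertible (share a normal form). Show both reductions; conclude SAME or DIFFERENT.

Term A:
  start: K(KI(IS))I(I(KK(SS))(K(IIS)))
  step 1: KI(IS)(I(KK(SS))(K(IIS)))
  step 2: I(I(KK(SS))(K(IIS)))
  step 3: I(KK(SS))(K(IIS))
  step 4: KK(SS)(K(IIS))
  step 5: K(K(IIS))
  step 6: K(K(IS))
  step 7: K(KS)

Term B:
  start: II(SS)K(IKI(II(KK)))K
  step 1: I(SS)K(IKI(II(KK)))K
  step 2: SSK(IKI(II(KK)))K
  step 3: S(IKI(II(KK)))(K(IKI(II(KK))))K
  step 4: IKI(II(KK))K(K(IKI(II(KK)))K)
  step 5: KI(II(KK))K(K(IKI(II(KK)))K)
  step 6: IK(K(IKI(II(KK)))K)
  step 7: K(K(IKI(II(KK)))K)
  step 8: K(IKI(II(KK)))
  step 9: K(KI(II(KK)))
  step 10: KI

Answer: DIFFERENT — A ⇓ K(KS), B ⇓ KI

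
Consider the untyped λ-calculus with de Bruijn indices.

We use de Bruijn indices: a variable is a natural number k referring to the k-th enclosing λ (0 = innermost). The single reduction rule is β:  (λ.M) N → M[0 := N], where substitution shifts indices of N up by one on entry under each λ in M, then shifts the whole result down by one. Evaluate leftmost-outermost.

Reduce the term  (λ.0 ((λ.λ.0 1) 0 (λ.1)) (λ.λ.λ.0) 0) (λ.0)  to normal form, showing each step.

Answer: normal form = λ.λ.0  (in 7 steps)

Reduction:
  start: (λ.0 ((λ.λ.0 1) 0 (λ.1)) (λ.λ.λ.0) 0) (λ.0)
  →1  (λ.0) ((λ.λ.0 1) (λ.0) (λ.λ.0)) (λ.λ.λ.0) (λ.0)
  →2  (λ.λ.0 1) (λ.0) (λ.λ.0) (λ.λ.λ.0) (λ.0)
  →3  (λ.0 (λ.0)) (λ.λ.0) (λ.λ.λ.0) (λ.0)
  →4  (λ.λ.0) (λ.0) (λ.λ.λ.0) (λ.0)
  →5  (λ.0) (λ.λ.λ.0) (λ.0)
  →6  (λ.λ.λ.0) (λ.0)
  →7  λ.λ.0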